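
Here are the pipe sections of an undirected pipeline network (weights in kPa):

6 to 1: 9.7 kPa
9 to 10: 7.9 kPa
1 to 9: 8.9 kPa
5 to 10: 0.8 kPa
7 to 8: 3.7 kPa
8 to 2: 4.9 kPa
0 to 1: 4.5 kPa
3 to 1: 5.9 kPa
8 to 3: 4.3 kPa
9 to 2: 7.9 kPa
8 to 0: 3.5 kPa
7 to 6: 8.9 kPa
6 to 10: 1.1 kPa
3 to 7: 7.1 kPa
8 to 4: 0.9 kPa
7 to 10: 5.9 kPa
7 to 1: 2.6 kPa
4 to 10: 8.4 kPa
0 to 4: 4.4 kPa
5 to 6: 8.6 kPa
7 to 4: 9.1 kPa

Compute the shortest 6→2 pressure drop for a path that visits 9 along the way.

16.9 kPa

Shortest 6→9: 6 → 10 → 9 = 9
Shortest 9→2: 9 → 2 = 7.9
Total via 9: 9 + 7.9 = 16.9 kPa.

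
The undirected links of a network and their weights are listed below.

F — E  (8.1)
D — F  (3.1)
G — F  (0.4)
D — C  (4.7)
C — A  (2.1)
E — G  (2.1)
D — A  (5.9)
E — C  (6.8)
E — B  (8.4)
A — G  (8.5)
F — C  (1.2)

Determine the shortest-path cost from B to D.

14

Candidate routes:
B–E–G–F–C–D: 8.4+2.1+0.4+1.2+4.7 = 16.8
B–E–G–F–D: 8.4+2.1+0.4+3.1 = 14
B–E–C–F–D: 8.4+6.8+1.2+3.1 = 19.5
The minimum is 14 via B–E–G–F–D.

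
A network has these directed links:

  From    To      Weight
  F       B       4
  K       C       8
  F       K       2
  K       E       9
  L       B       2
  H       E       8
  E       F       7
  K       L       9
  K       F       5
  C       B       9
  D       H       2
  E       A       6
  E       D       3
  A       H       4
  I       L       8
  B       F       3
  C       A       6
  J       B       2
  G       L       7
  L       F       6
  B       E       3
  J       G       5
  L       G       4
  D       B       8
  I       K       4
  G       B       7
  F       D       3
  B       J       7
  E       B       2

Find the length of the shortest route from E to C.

15

Enumerating some paths:
E–D–B–F–K–C: 3+8+3+2+8 = 24
E–B–F–K–C: 2+3+2+8 = 15
E–F–K–C: 7+2+8 = 17
The minimum is 15 via E–B–F–K–C.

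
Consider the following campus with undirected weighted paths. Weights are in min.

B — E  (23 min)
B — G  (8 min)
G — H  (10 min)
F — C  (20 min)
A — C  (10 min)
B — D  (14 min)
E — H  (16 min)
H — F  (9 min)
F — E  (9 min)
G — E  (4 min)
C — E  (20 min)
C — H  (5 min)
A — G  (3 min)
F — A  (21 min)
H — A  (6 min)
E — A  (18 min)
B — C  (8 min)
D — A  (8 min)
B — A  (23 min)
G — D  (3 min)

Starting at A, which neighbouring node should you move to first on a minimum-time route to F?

Compare a few routes:
A - H - F: 6+9 = 15
A - G - E - F: 3+4+9 = 16
The minimum is 15 min via A - H - F.
So from A the first move is to H.

H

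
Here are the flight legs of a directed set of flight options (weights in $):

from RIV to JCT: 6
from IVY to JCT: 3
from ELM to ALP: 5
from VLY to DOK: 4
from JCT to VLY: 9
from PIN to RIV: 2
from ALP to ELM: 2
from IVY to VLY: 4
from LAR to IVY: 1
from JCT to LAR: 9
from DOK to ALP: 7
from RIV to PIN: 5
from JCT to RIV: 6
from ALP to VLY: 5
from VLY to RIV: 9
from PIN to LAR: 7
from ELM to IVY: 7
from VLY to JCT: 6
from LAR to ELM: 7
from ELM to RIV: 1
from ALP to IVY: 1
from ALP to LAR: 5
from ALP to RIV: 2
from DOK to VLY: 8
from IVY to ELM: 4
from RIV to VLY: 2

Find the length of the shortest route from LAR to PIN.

Compare a few routes:
LAR → IVY → ELM → ALP → RIV → PIN: 1+4+5+2+5 = 17
LAR → IVY → JCT → RIV → PIN: 1+3+6+5 = 15
LAR → ELM → RIV → PIN: 7+1+5 = 13
LAR → IVY → ELM → RIV → PIN: 1+4+1+5 = 11
Cheapest is LAR → IVY → ELM → RIV → PIN at $11.

$11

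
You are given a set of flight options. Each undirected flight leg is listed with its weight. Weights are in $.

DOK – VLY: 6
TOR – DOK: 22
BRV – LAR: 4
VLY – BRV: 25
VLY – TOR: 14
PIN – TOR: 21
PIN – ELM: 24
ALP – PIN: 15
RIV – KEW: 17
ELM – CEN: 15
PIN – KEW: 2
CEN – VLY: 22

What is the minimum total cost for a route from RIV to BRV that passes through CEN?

$105

Best RIV to CEN: RIV → KEW → PIN → ELM → CEN costing 58
Shortest CEN→BRV: CEN → VLY → BRV = 47
Total via CEN: 58 + 47 = $105.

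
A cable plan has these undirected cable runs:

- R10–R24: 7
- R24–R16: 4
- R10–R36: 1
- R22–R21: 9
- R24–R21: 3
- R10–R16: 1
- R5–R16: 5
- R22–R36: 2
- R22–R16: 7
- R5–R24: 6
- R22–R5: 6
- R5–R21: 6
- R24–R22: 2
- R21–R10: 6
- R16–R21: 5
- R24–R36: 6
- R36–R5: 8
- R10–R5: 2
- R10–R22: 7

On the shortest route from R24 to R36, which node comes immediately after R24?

Compare a few routes:
R24 - R16 - R10 - R36: 4+1+1 = 6
R24 - R36: 6 = 6
R24 - R22 - R36: 2+2 = 4
The minimum is 4 via R24 - R22 - R36.
So from R24 the first move is to R22.

R22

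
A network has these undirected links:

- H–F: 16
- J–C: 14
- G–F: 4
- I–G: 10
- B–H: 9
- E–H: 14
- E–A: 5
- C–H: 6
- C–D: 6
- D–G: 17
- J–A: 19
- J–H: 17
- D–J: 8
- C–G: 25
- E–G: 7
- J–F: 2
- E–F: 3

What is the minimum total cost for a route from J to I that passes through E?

22

Shortest J→E: J–F–E = 5
Shortest E→I: E–G–I = 17
Total via E: 5 + 17 = 22.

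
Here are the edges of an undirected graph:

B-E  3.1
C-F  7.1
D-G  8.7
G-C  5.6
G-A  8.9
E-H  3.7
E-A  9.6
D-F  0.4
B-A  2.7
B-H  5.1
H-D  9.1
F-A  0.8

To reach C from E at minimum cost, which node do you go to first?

B

Enumerating some paths:
E–H–D–F–C: 3.7+9.1+0.4+7.1 = 20.3
E–H–B–A–F–C: 3.7+5.1+2.7+0.8+7.1 = 19.4
E–A–F–C: 9.6+0.8+7.1 = 17.5
E–B–A–F–C: 3.1+2.7+0.8+7.1 = 13.7
The minimum is 13.7 via E–B–A–F–C.
So from E the first move is to B.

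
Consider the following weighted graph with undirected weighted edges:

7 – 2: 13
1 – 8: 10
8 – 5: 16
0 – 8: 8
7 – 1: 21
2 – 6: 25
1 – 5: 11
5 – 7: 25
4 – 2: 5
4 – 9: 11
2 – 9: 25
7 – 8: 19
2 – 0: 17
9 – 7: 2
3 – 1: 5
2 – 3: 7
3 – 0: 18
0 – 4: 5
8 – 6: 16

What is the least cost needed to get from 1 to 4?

Enumerating some paths:
1 - 8 - 0 - 4: 10+8+5 = 23
1 - 3 - 2 - 4: 5+7+5 = 17
Cheapest is 1 - 3 - 2 - 4 at 17.

17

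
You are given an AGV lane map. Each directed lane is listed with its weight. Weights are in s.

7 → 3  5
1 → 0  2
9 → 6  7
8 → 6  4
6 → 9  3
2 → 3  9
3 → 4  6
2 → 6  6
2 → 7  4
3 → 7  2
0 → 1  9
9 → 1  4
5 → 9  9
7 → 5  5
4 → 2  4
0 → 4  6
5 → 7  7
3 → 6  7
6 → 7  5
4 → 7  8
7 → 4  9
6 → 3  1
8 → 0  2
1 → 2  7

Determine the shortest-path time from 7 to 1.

18 s

Settle nodes by increasing distance from 7:
7: 0
3: 5  (via 7)
5: 5  (via 7)
4: 9  (via 7)
6: 12  (via 3)
2: 13  (via 4)
9: 14  (via 5)
1: 18  (via 9)
Shortest route: 7–5–9–1 = 18 s.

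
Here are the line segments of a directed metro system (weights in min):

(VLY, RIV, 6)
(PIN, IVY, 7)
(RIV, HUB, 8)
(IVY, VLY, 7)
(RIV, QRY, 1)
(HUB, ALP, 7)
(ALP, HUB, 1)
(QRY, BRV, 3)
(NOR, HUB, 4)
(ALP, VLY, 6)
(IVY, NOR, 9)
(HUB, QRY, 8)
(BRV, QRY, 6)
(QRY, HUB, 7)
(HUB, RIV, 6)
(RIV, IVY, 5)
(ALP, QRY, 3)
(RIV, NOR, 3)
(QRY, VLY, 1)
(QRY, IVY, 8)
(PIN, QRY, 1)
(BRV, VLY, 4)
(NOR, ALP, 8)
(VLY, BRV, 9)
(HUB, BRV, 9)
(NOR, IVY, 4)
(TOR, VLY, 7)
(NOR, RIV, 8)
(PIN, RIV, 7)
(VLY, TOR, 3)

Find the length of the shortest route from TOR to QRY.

Running Dijkstra from TOR:
TOR: 0
VLY: 7  (via TOR)
RIV: 13  (via VLY)
QRY: 14  (via RIV)
Shortest route: TOR → VLY → RIV → QRY = 14 min.

14 min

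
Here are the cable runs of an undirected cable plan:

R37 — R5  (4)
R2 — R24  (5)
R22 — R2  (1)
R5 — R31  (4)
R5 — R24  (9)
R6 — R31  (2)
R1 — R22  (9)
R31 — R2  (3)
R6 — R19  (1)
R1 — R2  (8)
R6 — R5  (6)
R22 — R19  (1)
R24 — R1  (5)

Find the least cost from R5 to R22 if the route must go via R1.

Shortest R5→R1: R5–R24–R1 = 14
Best R1 to R22: R1–R22 costing 9
Total via R1: 14 + 9 = 23.

23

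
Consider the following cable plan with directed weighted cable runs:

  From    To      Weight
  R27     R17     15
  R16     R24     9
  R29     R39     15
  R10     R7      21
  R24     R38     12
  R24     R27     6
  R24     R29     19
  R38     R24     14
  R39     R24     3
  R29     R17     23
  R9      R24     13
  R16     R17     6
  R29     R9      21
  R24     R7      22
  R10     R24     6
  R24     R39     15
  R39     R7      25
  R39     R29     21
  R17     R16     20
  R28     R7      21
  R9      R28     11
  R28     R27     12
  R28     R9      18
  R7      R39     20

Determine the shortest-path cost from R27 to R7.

Settle nodes by increasing distance from R27:
R27: 0
R17: 15  (via R27)
R16: 35  (via R17)
R24: 44  (via R16)
R38: 56  (via R24)
R39: 59  (via R24)
R29: 63  (via R24)
R7: 66  (via R24)
Shortest route: R27 → R17 → R16 → R24 → R7 = 66.

66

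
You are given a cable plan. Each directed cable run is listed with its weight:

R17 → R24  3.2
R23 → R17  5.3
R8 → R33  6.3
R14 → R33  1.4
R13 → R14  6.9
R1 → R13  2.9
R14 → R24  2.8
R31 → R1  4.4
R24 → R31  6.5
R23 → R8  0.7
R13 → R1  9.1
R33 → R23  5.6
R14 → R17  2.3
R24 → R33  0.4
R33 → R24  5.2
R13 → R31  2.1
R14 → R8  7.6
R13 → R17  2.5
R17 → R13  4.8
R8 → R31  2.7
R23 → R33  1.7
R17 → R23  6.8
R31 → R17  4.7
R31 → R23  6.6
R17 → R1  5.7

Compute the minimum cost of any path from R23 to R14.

17

Shortest distances from R23:
R23: 0
R8: 0.7  (via R23)
R33: 1.7  (via R23)
R31: 3.4  (via R8)
R17: 5.3  (via R23)
R24: 6.9  (via R33)
R1: 7.8  (via R31)
R13: 10.1  (via R17)
R14: 17  (via R13)
Shortest route: R23 → R17 → R13 → R14 = 17.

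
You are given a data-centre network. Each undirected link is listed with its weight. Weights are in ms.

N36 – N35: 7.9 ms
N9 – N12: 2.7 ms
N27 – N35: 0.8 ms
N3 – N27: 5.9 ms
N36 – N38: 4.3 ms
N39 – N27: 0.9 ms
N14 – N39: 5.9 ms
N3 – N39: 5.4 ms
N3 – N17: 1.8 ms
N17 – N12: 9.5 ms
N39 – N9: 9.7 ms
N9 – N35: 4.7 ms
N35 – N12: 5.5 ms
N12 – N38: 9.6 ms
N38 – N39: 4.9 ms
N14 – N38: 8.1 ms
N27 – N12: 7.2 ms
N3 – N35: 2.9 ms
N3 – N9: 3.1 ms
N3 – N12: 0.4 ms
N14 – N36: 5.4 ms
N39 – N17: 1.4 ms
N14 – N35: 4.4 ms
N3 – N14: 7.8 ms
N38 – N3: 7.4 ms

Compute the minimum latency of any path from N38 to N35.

Shortest distances from N38:
N38: 0
N36: 4.3  (via N38)
N39: 4.9  (via N38)
N27: 5.8  (via N39)
N17: 6.3  (via N39)
N35: 6.6  (via N27)
Shortest route: N38 → N39 → N27 → N35 = 6.6 ms.

6.6 ms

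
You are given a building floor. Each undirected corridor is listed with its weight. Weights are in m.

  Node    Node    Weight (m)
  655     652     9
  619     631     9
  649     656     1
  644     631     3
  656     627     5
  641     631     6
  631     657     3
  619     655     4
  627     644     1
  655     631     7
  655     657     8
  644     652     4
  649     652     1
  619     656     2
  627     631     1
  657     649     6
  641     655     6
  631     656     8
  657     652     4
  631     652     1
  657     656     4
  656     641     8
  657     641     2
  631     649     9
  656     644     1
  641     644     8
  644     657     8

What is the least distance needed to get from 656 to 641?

6 m

Enumerating some paths:
656 - 641: 8 = 8
656 - 657 - 641: 4+2 = 6
Cheapest is 656 - 657 - 641 at 6 m.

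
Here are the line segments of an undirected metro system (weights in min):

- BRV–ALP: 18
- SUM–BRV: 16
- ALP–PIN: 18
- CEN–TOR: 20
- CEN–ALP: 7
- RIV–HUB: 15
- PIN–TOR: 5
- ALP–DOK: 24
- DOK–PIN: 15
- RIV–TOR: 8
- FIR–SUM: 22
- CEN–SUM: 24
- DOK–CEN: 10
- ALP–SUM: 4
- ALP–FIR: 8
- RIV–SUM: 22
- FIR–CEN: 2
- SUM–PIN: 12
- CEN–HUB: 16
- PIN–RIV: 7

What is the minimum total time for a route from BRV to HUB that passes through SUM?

43 min

Shortest BRV→SUM: BRV → SUM = 16
Best SUM to HUB: SUM → ALP → CEN → HUB costing 27
Total via SUM: 16 + 27 = 43 min.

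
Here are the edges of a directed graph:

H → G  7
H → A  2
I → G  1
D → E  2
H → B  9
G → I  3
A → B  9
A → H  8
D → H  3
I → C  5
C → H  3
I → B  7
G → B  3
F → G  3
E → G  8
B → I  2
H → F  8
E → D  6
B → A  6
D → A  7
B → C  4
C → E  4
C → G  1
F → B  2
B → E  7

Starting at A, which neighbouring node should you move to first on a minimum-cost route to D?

Candidate routes:
A–B–E–D: 9+7+6 = 22
A–B–C–E–D: 9+4+4+6 = 23
The minimum is 22 via A–B–E–D.
So from A the first move is to B.

B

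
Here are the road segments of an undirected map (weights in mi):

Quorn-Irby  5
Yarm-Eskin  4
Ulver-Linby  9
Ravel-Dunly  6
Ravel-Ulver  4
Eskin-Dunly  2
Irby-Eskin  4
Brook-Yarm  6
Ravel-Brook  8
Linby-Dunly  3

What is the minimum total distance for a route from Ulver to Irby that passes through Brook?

26 mi

Shortest Ulver→Brook: Ulver–Ravel–Brook = 12
Best Brook to Irby: Brook–Yarm–Eskin–Irby costing 14
Total via Brook: 12 + 14 = 26 mi.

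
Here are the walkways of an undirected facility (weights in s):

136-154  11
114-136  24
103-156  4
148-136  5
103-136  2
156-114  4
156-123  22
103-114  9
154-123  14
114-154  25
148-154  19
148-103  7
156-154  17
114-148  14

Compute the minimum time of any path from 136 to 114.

10 s

Compare a few routes:
136 → 103 → 156 → 114: 2+4+4 = 10
136 → 103 → 114: 2+9 = 11
The minimum is 10 s via 136 → 103 → 156 → 114.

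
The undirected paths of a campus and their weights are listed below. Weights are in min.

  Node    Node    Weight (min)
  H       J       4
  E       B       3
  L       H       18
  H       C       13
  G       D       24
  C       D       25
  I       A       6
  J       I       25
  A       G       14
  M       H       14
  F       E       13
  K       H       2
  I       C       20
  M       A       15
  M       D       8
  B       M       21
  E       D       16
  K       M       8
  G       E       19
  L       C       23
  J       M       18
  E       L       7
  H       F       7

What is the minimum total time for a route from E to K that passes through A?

Shortest E→A: E–G–A = 33
Shortest A→K: A–M–K = 23
Total via A: 33 + 23 = 56 min.

56 min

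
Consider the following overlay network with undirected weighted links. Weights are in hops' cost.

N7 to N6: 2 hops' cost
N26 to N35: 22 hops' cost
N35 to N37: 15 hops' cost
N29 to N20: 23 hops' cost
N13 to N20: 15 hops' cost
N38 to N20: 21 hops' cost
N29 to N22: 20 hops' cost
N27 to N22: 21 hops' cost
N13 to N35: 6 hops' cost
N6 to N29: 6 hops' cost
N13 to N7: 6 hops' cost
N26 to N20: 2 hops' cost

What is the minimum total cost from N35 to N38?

Shortest distances from N35:
N35: 0
N13: 6  (via N35)
N7: 12  (via N13)
N6: 14  (via N7)
N37: 15  (via N35)
N29: 20  (via N6)
N20: 21  (via N13)
N26: 22  (via N35)
N22: 40  (via N29)
N38: 42  (via N20)
Shortest route: N35–N13–N20–N38 = 42 hops' cost.

42 hops' cost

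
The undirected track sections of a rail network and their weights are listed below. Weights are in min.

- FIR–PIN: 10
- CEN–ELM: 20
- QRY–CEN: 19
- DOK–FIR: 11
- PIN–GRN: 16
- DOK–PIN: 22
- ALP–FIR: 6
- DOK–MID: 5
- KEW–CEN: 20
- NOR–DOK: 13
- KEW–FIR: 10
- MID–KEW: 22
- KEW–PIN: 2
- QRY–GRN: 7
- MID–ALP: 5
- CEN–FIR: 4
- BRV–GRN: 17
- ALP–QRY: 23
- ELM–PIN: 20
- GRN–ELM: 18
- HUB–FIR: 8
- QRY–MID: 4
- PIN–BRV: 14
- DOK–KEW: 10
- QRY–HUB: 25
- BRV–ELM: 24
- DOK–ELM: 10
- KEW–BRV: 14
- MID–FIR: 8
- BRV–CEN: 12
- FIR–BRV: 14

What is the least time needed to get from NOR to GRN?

Shortest distances from NOR:
NOR: 0
DOK: 13  (via NOR)
MID: 18  (via DOK)
QRY: 22  (via MID)
ELM: 23  (via DOK)
KEW: 23  (via DOK)
ALP: 23  (via MID)
FIR: 24  (via DOK)
PIN: 25  (via KEW)
CEN: 28  (via FIR)
GRN: 29  (via QRY)
Shortest route: NOR–DOK–MID–QRY–GRN = 29 min.

29 min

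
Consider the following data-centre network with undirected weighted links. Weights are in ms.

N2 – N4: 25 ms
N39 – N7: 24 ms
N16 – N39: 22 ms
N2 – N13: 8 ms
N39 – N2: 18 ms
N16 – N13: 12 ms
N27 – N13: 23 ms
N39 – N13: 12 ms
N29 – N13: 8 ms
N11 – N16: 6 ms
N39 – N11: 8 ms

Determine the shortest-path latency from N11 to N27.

Candidate routes:
N11–N39–N13–N27: 8+12+23 = 43
N11–N39–N2–N13–N27: 8+18+8+23 = 57
N11–N16–N13–N27: 6+12+23 = 41
The minimum is 41 ms via N11–N16–N13–N27.

41 ms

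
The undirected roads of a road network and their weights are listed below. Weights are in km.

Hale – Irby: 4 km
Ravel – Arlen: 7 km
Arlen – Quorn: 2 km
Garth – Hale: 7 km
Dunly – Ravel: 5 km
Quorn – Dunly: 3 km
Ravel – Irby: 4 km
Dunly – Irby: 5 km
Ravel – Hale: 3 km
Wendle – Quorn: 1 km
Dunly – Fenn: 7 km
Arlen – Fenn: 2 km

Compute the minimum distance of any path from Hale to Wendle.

12 km

Shortest distances from Hale:
Hale: 0
Ravel: 3  (via Hale)
Irby: 4  (via Hale)
Garth: 7  (via Hale)
Dunly: 8  (via Ravel)
Arlen: 10  (via Ravel)
Quorn: 11  (via Dunly)
Wendle: 12  (via Quorn)
Shortest route: Hale–Ravel–Dunly–Quorn–Wendle = 12 km.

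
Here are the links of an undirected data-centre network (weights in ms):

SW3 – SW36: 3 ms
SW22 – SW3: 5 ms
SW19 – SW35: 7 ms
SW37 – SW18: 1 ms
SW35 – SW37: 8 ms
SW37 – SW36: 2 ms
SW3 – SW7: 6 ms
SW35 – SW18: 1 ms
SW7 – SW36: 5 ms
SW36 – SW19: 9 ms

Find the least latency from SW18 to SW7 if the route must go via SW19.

22 ms

Best SW18 to SW19: SW18–SW35–SW19 costing 8
Best SW19 to SW7: SW19–SW36–SW7 costing 14
Total via SW19: 8 + 14 = 22 ms.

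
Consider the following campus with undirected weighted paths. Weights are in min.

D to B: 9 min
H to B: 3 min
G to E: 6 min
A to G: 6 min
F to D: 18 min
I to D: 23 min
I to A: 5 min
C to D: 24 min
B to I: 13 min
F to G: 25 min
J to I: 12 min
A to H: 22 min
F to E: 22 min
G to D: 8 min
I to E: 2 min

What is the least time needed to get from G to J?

Running Dijkstra from G:
G: 0
A: 6  (via G)
E: 6  (via G)
D: 8  (via G)
I: 8  (via E)
B: 17  (via D)
H: 20  (via B)
J: 20  (via I)
Shortest route: G → E → I → J = 20 min.

20 min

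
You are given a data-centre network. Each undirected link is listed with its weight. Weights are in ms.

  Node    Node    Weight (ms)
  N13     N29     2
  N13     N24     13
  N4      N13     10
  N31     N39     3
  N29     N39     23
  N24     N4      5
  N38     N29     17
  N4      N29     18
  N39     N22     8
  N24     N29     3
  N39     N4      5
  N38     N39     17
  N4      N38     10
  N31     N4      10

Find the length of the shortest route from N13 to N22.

Settle nodes by increasing distance from N13:
N13: 0
N29: 2  (via N13)
N24: 5  (via N29)
N4: 10  (via N13)
N39: 15  (via N4)
N31: 18  (via N39)
N38: 19  (via N29)
N22: 23  (via N39)
Shortest route: N13 → N4 → N39 → N22 = 23 ms.

23 ms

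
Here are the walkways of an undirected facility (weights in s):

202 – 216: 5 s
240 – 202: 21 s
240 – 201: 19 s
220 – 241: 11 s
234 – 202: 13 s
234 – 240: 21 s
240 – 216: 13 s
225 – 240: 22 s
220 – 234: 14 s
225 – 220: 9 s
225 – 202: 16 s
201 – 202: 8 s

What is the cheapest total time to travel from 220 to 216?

30 s

Shortest distances from 220:
220: 0
225: 9  (via 220)
241: 11  (via 220)
234: 14  (via 220)
202: 25  (via 225)
216: 30  (via 202)
Shortest route: 220 → 225 → 202 → 216 = 30 s.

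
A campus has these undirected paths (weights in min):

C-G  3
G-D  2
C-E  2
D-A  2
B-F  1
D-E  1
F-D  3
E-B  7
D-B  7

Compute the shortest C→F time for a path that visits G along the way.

Best C to G: C–G costing 3
Best G to F: G–D–F costing 5
Total via G: 3 + 5 = 8 min.

8 min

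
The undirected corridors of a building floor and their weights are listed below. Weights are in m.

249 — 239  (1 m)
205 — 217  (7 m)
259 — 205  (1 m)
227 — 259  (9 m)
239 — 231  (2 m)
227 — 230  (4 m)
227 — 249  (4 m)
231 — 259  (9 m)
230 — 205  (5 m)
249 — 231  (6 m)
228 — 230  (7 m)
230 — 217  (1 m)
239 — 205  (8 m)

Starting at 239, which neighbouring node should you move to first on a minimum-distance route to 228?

Enumerating some paths:
239 → 231 → 249 → 227 → 230 → 228: 2+6+4+4+7 = 23
239 → 249 → 227 → 230 → 228: 1+4+4+7 = 16
239 → 205 → 230 → 228: 8+5+7 = 20
239 → 205 → 217 → 230 → 228: 8+7+1+7 = 23
Cheapest is 239 → 249 → 227 → 230 → 228 at 16 m.
So from 239 the first move is to 249.

249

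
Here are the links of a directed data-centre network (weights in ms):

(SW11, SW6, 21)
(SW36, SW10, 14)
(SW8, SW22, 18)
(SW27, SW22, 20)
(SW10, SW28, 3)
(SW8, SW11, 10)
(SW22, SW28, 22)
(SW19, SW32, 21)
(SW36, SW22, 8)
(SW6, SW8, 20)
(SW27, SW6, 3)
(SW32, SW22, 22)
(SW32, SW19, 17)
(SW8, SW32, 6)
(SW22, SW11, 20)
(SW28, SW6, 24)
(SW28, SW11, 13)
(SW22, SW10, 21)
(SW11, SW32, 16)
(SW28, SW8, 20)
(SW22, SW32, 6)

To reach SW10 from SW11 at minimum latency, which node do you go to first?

Compare a few routes:
SW11 - SW32 - SW22 - SW10: 16+22+21 = 59
SW11 - SW6 - SW8 - SW22 - SW10: 21+20+18+21 = 80
Cheapest is SW11 - SW32 - SW22 - SW10 at 59 ms.
So from SW11 the first move is to SW32.

SW32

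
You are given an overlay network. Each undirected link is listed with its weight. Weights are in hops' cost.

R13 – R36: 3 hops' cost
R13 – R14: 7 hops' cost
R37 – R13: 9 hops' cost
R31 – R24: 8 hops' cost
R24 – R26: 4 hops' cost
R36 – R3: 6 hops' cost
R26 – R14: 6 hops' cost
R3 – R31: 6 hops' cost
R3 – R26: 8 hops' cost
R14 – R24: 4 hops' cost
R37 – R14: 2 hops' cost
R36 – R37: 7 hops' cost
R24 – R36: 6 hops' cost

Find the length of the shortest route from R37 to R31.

14 hops' cost

Candidate routes:
R37–R14–R26–R24–R31: 2+6+4+8 = 20
R37–R36–R3–R31: 7+6+6 = 19
R37–R14–R24–R31: 2+4+8 = 14
Cheapest is R37–R14–R24–R31 at 14 hops' cost.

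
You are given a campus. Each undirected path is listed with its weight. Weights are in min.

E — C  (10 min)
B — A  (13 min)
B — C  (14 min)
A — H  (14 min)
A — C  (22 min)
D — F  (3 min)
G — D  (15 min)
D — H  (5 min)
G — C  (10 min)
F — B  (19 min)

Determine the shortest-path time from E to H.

40 min

Running Dijkstra from E:
E: 0
C: 10  (via E)
G: 20  (via C)
B: 24  (via C)
A: 32  (via C)
D: 35  (via G)
F: 38  (via D)
H: 40  (via D)
Shortest route: E → C → G → D → H = 40 min.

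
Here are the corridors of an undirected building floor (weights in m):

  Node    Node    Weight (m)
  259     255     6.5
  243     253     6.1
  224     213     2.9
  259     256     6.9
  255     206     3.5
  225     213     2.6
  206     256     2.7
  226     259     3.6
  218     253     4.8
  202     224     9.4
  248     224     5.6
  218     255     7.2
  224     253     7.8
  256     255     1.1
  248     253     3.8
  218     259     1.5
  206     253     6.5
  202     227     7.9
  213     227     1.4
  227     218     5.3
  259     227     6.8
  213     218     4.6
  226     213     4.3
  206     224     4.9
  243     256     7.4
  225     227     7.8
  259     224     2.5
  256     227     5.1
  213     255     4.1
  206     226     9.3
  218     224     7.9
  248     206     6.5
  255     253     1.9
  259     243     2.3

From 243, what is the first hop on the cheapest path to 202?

Enumerating some paths:
243 → 259 → 218 → 227 → 202: 2.3+1.5+5.3+7.9 = 17
243 → 259 → 224 → 202: 2.3+2.5+9.4 = 14.2
243 → 259 → 227 → 202: 2.3+6.8+7.9 = 17
The minimum is 14.2 m via 243 → 259 → 224 → 202.
So from 243 the first move is to 259.

259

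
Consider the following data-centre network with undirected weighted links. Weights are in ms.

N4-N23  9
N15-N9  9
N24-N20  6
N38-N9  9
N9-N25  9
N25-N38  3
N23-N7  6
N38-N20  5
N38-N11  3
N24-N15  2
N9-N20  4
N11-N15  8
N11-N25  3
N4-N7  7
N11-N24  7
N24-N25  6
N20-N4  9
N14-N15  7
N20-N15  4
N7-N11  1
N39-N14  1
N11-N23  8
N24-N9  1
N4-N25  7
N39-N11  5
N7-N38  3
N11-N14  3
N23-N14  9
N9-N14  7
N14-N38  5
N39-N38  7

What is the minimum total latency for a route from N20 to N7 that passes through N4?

16 ms

Shortest N20→N4: N20 → N4 = 9
Best N4 to N7: N4 → N7 costing 7
Total via N4: 9 + 7 = 16 ms.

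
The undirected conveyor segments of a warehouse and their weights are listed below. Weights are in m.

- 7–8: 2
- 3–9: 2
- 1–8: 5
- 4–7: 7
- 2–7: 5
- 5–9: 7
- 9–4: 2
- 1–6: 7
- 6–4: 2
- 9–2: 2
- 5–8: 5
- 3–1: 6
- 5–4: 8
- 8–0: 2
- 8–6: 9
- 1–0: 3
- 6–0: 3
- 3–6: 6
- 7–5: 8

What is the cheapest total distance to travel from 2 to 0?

Candidate routes:
2 → 9 → 3 → 6 → 0: 2+2+6+3 = 13
2 → 9 → 3 → 1 → 0: 2+2+6+3 = 13
2 → 9 → 4 → 6 → 0: 2+2+2+3 = 9
The minimum is 9 m via 2 → 9 → 4 → 6 → 0.

9 m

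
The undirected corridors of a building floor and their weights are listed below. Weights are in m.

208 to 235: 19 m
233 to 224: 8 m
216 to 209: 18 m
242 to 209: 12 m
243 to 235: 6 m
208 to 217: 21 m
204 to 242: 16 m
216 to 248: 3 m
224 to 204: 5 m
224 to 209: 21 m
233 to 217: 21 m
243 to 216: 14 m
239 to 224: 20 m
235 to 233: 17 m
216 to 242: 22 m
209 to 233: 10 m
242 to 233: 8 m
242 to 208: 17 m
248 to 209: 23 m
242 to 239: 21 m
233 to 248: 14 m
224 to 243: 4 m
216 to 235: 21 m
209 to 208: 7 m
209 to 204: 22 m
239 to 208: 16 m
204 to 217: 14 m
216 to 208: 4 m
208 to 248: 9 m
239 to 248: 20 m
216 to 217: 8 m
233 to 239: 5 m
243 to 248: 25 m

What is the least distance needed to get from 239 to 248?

19 m

Settle nodes by increasing distance from 239:
239: 0
233: 5  (via 239)
242: 13  (via 233)
224: 13  (via 233)
209: 15  (via 233)
208: 16  (via 239)
243: 17  (via 224)
204: 18  (via 224)
248: 19  (via 233)
Shortest route: 239–233–248 = 19 m.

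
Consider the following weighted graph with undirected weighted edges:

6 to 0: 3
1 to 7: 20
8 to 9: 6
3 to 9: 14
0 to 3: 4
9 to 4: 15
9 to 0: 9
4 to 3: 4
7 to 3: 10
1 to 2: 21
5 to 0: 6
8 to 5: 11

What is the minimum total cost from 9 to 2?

Shortest distances from 9:
9: 0
8: 6  (via 9)
0: 9  (via 9)
6: 12  (via 0)
3: 13  (via 0)
4: 15  (via 9)
5: 15  (via 0)
7: 23  (via 3)
1: 43  (via 7)
2: 64  (via 1)
Shortest route: 9–0–3–7–1–2 = 64.

64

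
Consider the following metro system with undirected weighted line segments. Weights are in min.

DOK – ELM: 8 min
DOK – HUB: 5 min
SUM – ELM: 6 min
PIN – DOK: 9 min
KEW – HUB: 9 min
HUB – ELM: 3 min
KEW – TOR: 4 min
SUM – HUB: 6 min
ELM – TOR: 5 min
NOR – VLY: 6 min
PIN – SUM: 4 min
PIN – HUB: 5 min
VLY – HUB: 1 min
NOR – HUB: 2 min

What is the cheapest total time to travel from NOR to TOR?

Running Dijkstra from NOR:
NOR: 0
HUB: 2  (via NOR)
VLY: 3  (via HUB)
ELM: 5  (via HUB)
PIN: 7  (via HUB)
DOK: 7  (via HUB)
SUM: 8  (via HUB)
TOR: 10  (via ELM)
Shortest route: NOR–HUB–ELM–TOR = 10 min.

10 min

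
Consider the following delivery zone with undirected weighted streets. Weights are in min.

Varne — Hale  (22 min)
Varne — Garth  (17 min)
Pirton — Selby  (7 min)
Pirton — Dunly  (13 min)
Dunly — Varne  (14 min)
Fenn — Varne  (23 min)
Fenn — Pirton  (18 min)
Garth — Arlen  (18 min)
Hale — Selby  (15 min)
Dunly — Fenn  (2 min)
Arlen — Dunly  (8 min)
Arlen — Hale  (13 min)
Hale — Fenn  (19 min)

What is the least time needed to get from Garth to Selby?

46 min

Enumerating some paths:
Garth–Arlen–Hale–Selby: 18+13+15 = 46
Garth–Varne–Dunly–Pirton–Selby: 17+14+13+7 = 51
Cheapest is Garth–Arlen–Hale–Selby at 46 min.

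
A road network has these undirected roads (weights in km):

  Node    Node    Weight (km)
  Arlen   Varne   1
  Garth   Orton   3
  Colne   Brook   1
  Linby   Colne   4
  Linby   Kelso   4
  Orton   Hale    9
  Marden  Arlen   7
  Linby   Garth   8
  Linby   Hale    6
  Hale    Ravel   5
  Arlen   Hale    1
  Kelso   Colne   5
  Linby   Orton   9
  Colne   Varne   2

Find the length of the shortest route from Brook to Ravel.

Shortest distances from Brook:
Brook: 0
Colne: 1  (via Brook)
Varne: 3  (via Colne)
Arlen: 4  (via Varne)
Hale: 5  (via Arlen)
Linby: 5  (via Colne)
Kelso: 6  (via Colne)
Ravel: 10  (via Hale)
Shortest route: Brook → Colne → Varne → Arlen → Hale → Ravel = 10 km.

10 km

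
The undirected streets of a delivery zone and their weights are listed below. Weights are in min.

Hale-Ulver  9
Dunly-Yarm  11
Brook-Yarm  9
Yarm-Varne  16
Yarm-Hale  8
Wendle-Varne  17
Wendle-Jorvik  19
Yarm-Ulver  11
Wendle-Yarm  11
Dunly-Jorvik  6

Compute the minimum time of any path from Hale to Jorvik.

25 min

Shortest distances from Hale:
Hale: 0
Yarm: 8  (via Hale)
Ulver: 9  (via Hale)
Brook: 17  (via Yarm)
Wendle: 19  (via Yarm)
Dunly: 19  (via Yarm)
Varne: 24  (via Yarm)
Jorvik: 25  (via Dunly)
Shortest route: Hale → Yarm → Dunly → Jorvik = 25 min.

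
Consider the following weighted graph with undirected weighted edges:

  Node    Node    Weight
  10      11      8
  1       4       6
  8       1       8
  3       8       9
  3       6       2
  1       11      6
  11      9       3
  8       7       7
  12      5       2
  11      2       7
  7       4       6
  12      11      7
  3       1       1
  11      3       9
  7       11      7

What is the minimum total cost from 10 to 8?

Compare a few routes:
10 - 11 - 1 - 3 - 8: 8+6+1+9 = 24
10 - 11 - 1 - 8: 8+6+8 = 22
Cheapest is 10 - 11 - 1 - 8 at 22.

22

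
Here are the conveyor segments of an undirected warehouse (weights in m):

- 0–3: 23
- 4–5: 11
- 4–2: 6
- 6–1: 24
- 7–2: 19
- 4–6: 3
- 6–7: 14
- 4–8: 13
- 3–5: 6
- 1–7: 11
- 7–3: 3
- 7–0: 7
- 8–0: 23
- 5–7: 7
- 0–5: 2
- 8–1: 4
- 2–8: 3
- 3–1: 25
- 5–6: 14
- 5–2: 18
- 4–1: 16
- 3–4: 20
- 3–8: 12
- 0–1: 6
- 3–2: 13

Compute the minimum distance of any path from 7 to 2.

Compare a few routes:
7 → 1 → 8 → 2: 11+4+3 = 18
7 → 3 → 2: 3+13 = 16
7 → 3 → 8 → 2: 3+12+3 = 18
The minimum is 16 m via 7 → 3 → 2.

16 m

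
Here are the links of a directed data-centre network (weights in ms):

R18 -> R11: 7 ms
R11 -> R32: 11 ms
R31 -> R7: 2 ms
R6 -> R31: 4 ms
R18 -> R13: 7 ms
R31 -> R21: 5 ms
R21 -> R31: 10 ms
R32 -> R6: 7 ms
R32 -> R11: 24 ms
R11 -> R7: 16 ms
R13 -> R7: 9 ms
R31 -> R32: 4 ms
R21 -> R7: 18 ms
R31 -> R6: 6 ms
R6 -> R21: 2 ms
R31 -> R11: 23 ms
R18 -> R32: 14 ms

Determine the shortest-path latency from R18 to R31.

Running Dijkstra from R18:
R18: 0
R13: 7  (via R18)
R11: 7  (via R18)
R32: 14  (via R18)
R7: 16  (via R13)
R6: 21  (via R32)
R21: 23  (via R6)
R31: 25  (via R6)
Shortest route: R18 → R32 → R6 → R31 = 25 ms.

25 ms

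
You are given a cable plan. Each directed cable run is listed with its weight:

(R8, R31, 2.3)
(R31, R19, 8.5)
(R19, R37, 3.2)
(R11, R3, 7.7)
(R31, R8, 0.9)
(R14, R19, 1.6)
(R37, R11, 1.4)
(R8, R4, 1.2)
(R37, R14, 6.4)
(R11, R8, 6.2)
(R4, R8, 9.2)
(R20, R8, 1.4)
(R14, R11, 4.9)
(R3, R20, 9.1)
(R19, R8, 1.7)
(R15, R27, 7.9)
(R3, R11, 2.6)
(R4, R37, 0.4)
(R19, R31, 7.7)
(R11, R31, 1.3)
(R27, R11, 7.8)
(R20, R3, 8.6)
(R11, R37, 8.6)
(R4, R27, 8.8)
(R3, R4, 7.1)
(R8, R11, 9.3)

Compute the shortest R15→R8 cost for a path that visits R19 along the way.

27.2

Shortest R15→R19: R15 → R27 → R11 → R31 → R19 = 25.5
Shortest R19→R8: R19 → R8 = 1.7
Total via R19: 25.5 + 1.7 = 27.2.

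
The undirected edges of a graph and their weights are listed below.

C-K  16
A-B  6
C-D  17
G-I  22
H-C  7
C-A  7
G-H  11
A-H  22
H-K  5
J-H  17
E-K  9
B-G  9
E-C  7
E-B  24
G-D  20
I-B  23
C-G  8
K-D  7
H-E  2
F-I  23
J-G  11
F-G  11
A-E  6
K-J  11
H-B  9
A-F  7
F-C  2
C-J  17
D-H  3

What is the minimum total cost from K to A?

Candidate routes:
K–H–E–A: 5+2+6 = 13
K–E–A: 9+6 = 15
K–D–H–E–A: 7+3+2+6 = 18
Cheapest is K–H–E–A at 13.

13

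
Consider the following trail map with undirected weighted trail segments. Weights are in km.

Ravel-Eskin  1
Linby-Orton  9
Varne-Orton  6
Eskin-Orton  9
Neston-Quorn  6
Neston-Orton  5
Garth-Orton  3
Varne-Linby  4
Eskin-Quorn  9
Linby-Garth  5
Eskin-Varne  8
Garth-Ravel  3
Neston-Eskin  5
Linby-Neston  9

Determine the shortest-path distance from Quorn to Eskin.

9 km

Compare a few routes:
Quorn → Neston → Eskin: 6+5 = 11
Quorn → Neston → Orton → Garth → Ravel → Eskin: 6+5+3+3+1 = 18
Quorn → Eskin: 9 = 9
The minimum is 9 km via Quorn → Eskin.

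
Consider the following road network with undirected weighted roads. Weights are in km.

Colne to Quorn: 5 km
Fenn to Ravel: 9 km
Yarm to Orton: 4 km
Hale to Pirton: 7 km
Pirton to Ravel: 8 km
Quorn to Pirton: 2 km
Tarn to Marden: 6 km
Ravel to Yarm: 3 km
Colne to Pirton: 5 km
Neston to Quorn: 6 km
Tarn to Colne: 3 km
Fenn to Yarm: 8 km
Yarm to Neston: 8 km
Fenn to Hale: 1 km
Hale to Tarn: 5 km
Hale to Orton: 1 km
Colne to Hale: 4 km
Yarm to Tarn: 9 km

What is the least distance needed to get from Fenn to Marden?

Candidate routes:
Fenn - Hale - Colne - Tarn - Marden: 1+4+3+6 = 14
Fenn - Hale - Orton - Yarm - Tarn - Marden: 1+1+4+9+6 = 21
Fenn - Hale - Tarn - Marden: 1+5+6 = 12
The minimum is 12 km via Fenn - Hale - Tarn - Marden.

12 km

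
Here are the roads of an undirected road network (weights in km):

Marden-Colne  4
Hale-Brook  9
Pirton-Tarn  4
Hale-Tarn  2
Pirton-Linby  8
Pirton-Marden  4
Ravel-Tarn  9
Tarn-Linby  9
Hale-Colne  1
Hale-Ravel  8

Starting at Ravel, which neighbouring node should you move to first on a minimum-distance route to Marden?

Candidate routes:
Ravel–Tarn–Hale–Colne–Marden: 9+2+1+4 = 16
Ravel–Hale–Colne–Marden: 8+1+4 = 13
Ravel–Tarn–Pirton–Marden: 9+4+4 = 17
The minimum is 13 km via Ravel–Hale–Colne–Marden.
So from Ravel the first move is to Hale.

Hale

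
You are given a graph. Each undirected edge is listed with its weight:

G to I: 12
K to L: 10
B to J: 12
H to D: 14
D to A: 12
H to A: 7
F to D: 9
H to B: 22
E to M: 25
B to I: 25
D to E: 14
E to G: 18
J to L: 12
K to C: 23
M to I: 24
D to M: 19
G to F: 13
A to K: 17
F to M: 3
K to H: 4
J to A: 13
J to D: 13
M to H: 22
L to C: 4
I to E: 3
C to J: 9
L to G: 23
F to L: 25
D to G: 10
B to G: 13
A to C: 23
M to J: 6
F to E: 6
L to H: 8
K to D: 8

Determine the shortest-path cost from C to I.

27

Enumerating some paths:
C → L → J → M → F → E → I: 4+12+6+3+6+3 = 34
C → L → F → E → I: 4+25+6+3 = 38
C → J → M → F → E → I: 9+6+3+6+3 = 27
Cheapest is C → J → M → F → E → I at 27.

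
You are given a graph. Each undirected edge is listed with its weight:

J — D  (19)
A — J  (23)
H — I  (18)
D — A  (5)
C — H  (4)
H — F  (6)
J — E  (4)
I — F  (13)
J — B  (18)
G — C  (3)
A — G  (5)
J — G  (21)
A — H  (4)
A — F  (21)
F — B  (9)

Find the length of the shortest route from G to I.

Shortest distances from G:
G: 0
C: 3  (via G)
A: 5  (via G)
H: 7  (via C)
D: 10  (via A)
F: 13  (via H)
J: 21  (via G)
B: 22  (via F)
E: 25  (via J)
I: 25  (via H)
Shortest route: G → C → H → I = 25.

25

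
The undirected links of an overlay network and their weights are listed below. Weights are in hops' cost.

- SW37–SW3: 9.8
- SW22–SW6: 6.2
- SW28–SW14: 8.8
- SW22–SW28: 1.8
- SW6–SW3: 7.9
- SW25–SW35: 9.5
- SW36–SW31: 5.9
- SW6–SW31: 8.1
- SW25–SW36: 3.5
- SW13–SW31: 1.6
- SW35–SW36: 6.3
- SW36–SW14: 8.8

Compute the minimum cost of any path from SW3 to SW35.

28.2 hops' cost

Compare a few routes:
SW3 → SW6 → SW31 → SW36 → SW35: 7.9+8.1+5.9+6.3 = 28.2
SW3 → SW6 → SW31 → SW36 → SW25 → SW35: 7.9+8.1+5.9+3.5+9.5 = 34.9
The minimum is 28.2 hops' cost via SW3 → SW6 → SW31 → SW36 → SW35.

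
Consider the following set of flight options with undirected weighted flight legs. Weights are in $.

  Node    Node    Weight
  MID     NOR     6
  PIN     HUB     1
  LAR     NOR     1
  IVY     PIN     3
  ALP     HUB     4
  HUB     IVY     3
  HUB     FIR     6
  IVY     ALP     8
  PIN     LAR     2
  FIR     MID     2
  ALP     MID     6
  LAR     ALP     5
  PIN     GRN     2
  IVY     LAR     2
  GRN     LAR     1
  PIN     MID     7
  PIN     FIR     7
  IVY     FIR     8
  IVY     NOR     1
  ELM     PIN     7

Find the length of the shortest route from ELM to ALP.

$12

Shortest distances from ELM:
ELM: 0
PIN: 7  (via ELM)
HUB: 8  (via PIN)
LAR: 9  (via PIN)
GRN: 9  (via PIN)
NOR: 10  (via LAR)
IVY: 10  (via PIN)
ALP: 12  (via HUB)
Shortest route: ELM–PIN–HUB–ALP = $12.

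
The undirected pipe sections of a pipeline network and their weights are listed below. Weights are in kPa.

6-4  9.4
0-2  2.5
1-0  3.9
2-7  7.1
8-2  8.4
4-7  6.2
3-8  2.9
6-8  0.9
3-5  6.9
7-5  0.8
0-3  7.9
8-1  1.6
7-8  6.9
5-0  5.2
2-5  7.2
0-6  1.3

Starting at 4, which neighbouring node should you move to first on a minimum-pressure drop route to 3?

Candidate routes:
4 → 6 → 8 → 3: 9.4+0.9+2.9 = 13.2
4 → 7 → 5 → 3: 6.2+0.8+6.9 = 13.9
The minimum is 13.2 kPa via 4 → 6 → 8 → 3.
So from 4 the first move is to 6.

6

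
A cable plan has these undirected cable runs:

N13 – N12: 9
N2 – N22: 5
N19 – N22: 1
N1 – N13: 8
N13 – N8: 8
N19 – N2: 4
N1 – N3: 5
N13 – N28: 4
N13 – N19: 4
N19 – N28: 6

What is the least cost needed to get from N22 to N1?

Shortest distances from N22:
N22: 0
N19: 1  (via N22)
N13: 5  (via N19)
N2: 5  (via N22)
N28: 7  (via N19)
N1: 13  (via N13)
Shortest route: N22–N19–N13–N1 = 13.

13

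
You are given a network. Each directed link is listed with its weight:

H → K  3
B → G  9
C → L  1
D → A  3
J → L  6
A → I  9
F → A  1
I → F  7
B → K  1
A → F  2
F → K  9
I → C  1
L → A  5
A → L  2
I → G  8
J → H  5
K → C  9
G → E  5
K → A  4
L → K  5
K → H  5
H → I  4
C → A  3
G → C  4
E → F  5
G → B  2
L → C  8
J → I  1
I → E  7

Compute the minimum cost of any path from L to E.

Shortest distances from L:
L: 0
A: 5  (via L)
K: 5  (via L)
F: 7  (via A)
C: 8  (via L)
H: 10  (via K)
I: 14  (via A)
E: 21  (via I)
Shortest route: L → A → I → E = 21.

21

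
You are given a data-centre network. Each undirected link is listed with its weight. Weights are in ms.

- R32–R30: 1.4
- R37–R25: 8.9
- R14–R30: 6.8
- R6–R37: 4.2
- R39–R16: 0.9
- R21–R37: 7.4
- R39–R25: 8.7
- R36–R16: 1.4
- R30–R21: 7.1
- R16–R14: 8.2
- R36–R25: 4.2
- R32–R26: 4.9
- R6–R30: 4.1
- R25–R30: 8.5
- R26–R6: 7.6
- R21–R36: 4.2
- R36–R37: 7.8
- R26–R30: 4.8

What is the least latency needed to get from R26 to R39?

18.4 ms

Candidate routes:
R26 → R30 → R21 → R36 → R16 → R39: 4.8+7.1+4.2+1.4+0.9 = 18.4
R26 → R30 → R25 → R36 → R16 → R39: 4.8+8.5+4.2+1.4+0.9 = 19.8
R26 → R32 → R30 → R21 → R36 → R16 → R39: 4.9+1.4+7.1+4.2+1.4+0.9 = 19.9
R26 → R30 → R14 → R16 → R39: 4.8+6.8+8.2+0.9 = 20.7
Cheapest is R26 → R30 → R21 → R36 → R16 → R39 at 18.4 ms.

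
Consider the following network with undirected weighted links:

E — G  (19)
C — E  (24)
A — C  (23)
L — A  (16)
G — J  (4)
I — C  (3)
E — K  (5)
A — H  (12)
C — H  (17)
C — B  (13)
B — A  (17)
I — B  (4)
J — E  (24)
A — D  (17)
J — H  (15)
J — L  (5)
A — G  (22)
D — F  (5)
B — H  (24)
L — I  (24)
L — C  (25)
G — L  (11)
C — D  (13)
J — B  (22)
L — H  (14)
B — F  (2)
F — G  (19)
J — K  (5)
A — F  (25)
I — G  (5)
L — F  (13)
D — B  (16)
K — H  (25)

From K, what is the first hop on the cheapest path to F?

J

Compare a few routes:
K - J - B - F: 5+22+2 = 29
K - J - G - F: 5+4+19 = 28
K - J - G - I - B - F: 5+4+5+4+2 = 20
K - J - L - F: 5+5+13 = 23
Cheapest is K - J - G - I - B - F at 20.
So from K the first move is to J.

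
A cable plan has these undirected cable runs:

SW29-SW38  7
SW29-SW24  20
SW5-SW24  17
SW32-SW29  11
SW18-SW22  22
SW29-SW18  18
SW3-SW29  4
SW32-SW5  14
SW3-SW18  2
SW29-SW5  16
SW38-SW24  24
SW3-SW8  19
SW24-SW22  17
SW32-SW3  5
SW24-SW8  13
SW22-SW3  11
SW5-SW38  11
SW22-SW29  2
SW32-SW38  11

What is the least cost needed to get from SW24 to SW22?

17

Enumerating some paths:
SW24 - SW38 - SW29 - SW22: 24+7+2 = 33
SW24 - SW22: 17 = 17
SW24 - SW29 - SW22: 20+2 = 22
Cheapest is SW24 - SW22 at 17.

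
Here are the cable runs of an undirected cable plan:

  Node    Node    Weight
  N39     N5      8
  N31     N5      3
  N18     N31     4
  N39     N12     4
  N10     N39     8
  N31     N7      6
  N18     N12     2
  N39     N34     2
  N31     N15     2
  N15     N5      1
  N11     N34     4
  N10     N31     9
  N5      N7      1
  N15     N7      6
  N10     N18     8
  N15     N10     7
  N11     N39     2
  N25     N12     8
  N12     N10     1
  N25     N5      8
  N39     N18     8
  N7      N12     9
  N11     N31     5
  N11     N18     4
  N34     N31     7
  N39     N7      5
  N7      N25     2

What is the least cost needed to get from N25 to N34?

9

Shortest distances from N25:
N25: 0
N7: 2  (via N25)
N5: 3  (via N7)
N15: 4  (via N5)
N31: 6  (via N5)
N39: 7  (via N7)
N12: 8  (via N25)
N34: 9  (via N39)
Shortest route: N25 → N7 → N39 → N34 = 9.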